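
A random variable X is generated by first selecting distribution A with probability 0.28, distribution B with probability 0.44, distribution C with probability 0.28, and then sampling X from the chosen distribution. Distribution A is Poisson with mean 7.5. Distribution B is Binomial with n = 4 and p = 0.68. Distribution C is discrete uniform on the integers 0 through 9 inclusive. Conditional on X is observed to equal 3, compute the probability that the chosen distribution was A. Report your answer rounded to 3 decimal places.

0.050

Likelihoods P(X=3 | ·): A: 0.0388887; B: 0.402473; C: 0.1.
Posterior ∝ prior × likelihood. Numerator for A: 0.28·0.0388887 = 0.0108888.
Normalizing constant: 0.28·0.0388887 + 0.44·0.402473 + 0.28·0.1 = 0.215977.
P(A | observation) = 0.0108888 / 0.215977 = 0.0504167.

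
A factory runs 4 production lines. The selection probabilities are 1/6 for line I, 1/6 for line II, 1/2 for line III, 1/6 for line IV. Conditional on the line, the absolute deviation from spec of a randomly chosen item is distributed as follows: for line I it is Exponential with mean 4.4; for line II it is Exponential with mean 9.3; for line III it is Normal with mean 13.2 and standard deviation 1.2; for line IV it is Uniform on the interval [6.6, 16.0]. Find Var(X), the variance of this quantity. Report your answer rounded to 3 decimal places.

Per component, I: μ=4.4, E[X²]=38.72; II: μ=9.3, E[X²]=172.98; III: μ=13.2, E[X²]=175.68; IV: μ=11.3, E[X²]=135.053.
E[X] = 0.166667·4.4 + 0.166667·9.3 + 0.5·13.2 + 0.166667·11.3 = 10.7667.
E[X²] = 0.166667·38.72 + 0.166667·172.98 + 0.5·175.68 + 0.166667·135.053 = 145.632.
Var(X) = E[X²] − (E[X])² = 145.632 − 115.921 = 29.7111.

29.711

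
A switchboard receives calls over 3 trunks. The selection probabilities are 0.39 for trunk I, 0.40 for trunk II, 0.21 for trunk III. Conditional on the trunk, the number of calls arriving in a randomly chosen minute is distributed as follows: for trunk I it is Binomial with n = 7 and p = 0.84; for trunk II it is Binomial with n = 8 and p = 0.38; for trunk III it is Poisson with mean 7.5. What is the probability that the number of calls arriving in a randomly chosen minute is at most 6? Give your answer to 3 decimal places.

0.752

Conditional on each trunk, P(X ≤ 6): I: 0.70491; II: 0.99389; III: 0.378155.
By total probability, P(X ≤ 6) = 0.39·0.70491 + 0.4·0.99389 + 0.21·0.378155 = 0.751883.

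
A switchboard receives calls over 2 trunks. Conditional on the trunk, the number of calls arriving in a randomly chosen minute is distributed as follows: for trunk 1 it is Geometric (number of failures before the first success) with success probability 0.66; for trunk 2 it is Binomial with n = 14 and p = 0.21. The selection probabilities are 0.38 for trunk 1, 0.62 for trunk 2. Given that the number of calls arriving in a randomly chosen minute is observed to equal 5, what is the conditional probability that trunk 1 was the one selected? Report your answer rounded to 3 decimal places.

0.018

Likelihoods P(X=5 | ·): 1: 0.00299874; 2: 0.0979951.
Posterior ∝ prior × likelihood. Numerator for 1: 0.38·0.00299874 = 0.00113952.
Normalizing constant: 0.38·0.00299874 + 0.62·0.0979951 = 0.0618965.
P(1 | observation) = 0.00113952 / 0.0618965 = 0.0184101.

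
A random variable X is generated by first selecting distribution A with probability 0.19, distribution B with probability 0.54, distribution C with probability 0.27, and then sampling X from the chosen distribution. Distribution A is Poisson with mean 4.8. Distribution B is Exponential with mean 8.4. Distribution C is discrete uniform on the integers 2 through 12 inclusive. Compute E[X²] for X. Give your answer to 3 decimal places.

97.424

For each component E[X²] = Var + (mean)², giving A: 27.84; B: 141.12; C: 59.
Overall E[X²] = 0.19·27.84 + 0.54·141.12 + 0.27·59 = 97.4244.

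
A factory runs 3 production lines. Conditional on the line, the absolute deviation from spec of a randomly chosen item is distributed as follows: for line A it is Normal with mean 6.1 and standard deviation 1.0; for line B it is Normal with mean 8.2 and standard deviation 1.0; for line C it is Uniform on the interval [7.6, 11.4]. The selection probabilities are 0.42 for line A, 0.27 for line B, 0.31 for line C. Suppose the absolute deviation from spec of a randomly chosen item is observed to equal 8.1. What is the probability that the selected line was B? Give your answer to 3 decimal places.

Likelihoods f(8.1 | ·): A: 0.053991; B: 0.396953; C: 0.263158.
Posterior ∝ prior × likelihood. Numerator for B: 0.27·0.396953 = 0.107177.
Normalizing constant: 0.42·0.053991 + 0.27·0.396953 + 0.31·0.263158 = 0.211432.
P(B | observation) = 0.107177 / 0.211432 = 0.50691.

0.507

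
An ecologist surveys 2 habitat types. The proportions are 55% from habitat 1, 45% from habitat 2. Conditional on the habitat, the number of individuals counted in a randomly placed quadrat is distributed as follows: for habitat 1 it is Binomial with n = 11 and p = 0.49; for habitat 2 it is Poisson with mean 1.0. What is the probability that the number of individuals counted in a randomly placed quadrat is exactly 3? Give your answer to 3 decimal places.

Conditional on each habitat, P(X = 3): 1: 0.0888451; 2: 0.0613132.
By total probability, P(X = 3) = 0.55·0.0888451 + 0.45·0.0613132 = 0.0764558.

0.076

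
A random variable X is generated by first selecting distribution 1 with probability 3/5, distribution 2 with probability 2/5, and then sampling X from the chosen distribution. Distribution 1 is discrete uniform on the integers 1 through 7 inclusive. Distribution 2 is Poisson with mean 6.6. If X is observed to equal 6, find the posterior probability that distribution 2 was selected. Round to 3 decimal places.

0.422

Likelihoods P(X=6 | ·): 1: 0.142857; 2: 0.156166.
Posterior ∝ prior × likelihood. Numerator for 2: 0.4·0.156166 = 0.0624666.
Normalizing constant: 0.6·0.142857 + 0.4·0.156166 = 0.148181.
P(2 | observation) = 0.0624666 / 0.148181 = 0.421556.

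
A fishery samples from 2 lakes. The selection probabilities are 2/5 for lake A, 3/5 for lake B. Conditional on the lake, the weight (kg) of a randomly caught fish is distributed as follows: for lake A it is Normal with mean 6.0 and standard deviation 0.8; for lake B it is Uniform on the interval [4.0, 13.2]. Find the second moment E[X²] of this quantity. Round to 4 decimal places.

63.2640

For each component E[X²] = Var + (mean)², giving A: 36.64; B: 81.0133.
Overall E[X²] = 0.4·36.64 + 0.6·81.0133 = 63.264.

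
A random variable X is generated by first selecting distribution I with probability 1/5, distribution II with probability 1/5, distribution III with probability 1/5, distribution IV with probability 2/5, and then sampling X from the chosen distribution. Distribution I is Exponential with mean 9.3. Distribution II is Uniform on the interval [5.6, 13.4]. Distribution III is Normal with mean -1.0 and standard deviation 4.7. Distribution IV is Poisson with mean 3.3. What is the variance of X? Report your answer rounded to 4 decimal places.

40.1396

Per component, I: μ=9.3, E[X²]=172.98; II: μ=9.5, E[X²]=95.32; III: μ=-1, E[X²]=23.09; IV: μ=3.3, E[X²]=14.19.
E[X] = 0.2·9.3 + 0.2·9.5 + 0.2·-1 + 0.4·3.3 = 4.88.
E[X²] = 0.2·172.98 + 0.2·95.32 + 0.2·23.09 + 0.4·14.19 = 63.954.
Var(X) = E[X²] − (E[X])² = 63.954 − 23.8144 = 40.1396.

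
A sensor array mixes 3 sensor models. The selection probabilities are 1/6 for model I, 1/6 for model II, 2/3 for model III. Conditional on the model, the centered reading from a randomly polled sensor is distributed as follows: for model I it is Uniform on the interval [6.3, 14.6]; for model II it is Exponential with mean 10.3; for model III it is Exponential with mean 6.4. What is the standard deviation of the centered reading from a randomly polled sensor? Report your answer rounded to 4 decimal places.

Per component, I: μ=10.45, E[X²]=114.943; II: μ=10.3, E[X²]=212.18; III: μ=6.4, E[X²]=81.92.
E[X] = 0.166667·10.45 + 0.166667·10.3 + 0.666667·6.4 = 7.725.
E[X²] = 0.166667·114.943 + 0.166667·212.18 + 0.666667·81.92 = 109.134.
Var(X) = E[X²] − (E[X])² = 109.134 − 59.6756 = 49.4583.
SD(X) = √49.4583 = 7.03266.

7.0327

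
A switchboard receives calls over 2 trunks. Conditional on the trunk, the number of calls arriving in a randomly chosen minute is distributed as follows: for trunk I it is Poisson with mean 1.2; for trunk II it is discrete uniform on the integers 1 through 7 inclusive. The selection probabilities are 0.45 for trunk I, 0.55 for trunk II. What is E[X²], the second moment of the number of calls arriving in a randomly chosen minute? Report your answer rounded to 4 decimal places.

12.1880

For each component E[X²] = Var + (mean)², giving I: 2.64; II: 20.
Overall E[X²] = 0.45·2.64 + 0.55·20 = 12.188.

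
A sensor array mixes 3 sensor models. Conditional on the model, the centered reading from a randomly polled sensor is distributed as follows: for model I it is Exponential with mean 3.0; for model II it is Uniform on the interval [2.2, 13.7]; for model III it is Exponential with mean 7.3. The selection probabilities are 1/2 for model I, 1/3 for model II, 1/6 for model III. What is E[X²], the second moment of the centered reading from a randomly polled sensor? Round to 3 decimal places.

For each component E[X²] = Var + (mean)², giving I: 18; II: 74.2233; III: 106.58.
Overall E[X²] = 0.5·18 + 0.333333·74.2233 + 0.166667·106.58 = 51.5044.

51.504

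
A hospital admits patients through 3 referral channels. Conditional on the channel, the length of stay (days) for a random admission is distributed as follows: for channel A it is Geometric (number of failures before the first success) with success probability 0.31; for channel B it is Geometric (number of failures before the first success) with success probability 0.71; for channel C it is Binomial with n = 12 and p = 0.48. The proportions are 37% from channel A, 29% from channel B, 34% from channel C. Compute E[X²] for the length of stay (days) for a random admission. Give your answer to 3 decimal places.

For each component E[X²] = Var + (mean)², giving A: 12.1342; B: 0.742115; C: 36.1728.
Overall E[X²] = 0.37·12.1342 + 0.29·0.742115 + 0.34·36.1728 = 17.0036.

17.004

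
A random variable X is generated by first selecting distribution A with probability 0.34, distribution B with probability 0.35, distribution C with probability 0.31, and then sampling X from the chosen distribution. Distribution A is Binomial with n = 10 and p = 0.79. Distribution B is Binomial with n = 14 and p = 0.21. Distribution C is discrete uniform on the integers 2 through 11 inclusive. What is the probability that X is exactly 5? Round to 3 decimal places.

Conditional on each component, P(X = 5): A: 0.0316689; B: 0.0979951; C: 0.1.
By total probability, P(X = 5) = 0.34·0.0316689 + 0.35·0.0979951 + 0.31·0.1 = 0.0760657.

0.076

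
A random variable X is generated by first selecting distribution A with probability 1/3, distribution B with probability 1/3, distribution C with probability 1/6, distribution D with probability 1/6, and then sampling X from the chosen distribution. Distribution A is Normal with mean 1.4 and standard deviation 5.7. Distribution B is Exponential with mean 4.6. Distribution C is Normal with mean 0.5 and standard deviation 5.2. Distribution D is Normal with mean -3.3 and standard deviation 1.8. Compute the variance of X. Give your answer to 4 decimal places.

30.1422

Per component, A: μ=1.4, E[X²]=34.45; B: μ=4.6, E[X²]=42.32; C: μ=0.5, E[X²]=27.29; D: μ=-3.3, E[X²]=14.13.
E[X] = 0.333333·1.4 + 0.333333·4.6 + 0.166667·0.5 + 0.166667·-3.3 = 1.53333.
E[X²] = 0.333333·34.45 + 0.333333·42.32 + 0.166667·27.29 + 0.166667·14.13 = 32.4933.
Var(X) = E[X²] − (E[X])² = 32.4933 − 2.35111 = 30.1422.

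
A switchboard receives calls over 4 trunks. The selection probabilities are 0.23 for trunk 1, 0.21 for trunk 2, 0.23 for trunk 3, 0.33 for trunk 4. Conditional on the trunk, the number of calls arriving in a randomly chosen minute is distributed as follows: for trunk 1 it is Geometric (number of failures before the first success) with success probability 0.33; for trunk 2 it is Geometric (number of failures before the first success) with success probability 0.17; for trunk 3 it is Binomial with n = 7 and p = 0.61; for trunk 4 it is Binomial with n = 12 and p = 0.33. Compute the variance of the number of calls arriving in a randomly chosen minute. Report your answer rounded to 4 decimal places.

9.7300

Per component, 1: μ=2.0303, E[X²]=10.2746; 2: μ=4.88235, E[X²]=52.5571; 3: μ=4.27, E[X²]=19.8982; 4: μ=3.96, E[X²]=18.3348.
E[X] = 0.23·2.0303 + 0.21·4.88235 + 0.23·4.27 + 0.33·3.96 = 3.78116.
E[X²] = 0.23·10.2746 + 0.21·52.5571 + 0.23·19.8982 + 0.33·18.3348 = 24.0272.
Var(X) = E[X²] − (E[X])² = 24.0272 − 14.2972 = 9.73001.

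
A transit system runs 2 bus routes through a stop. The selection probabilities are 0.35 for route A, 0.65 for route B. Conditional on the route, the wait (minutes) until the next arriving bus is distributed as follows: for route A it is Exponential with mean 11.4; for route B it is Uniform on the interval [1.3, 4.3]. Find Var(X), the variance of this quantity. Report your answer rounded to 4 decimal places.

62.7994

Per component, A: μ=11.4, E[X²]=259.92; B: μ=2.8, E[X²]=8.59.
E[X] = 0.35·11.4 + 0.65·2.8 = 5.81.
E[X²] = 0.35·259.92 + 0.65·8.59 = 96.5555.
Var(X) = E[X²] − (E[X])² = 96.5555 − 33.7561 = 62.7994.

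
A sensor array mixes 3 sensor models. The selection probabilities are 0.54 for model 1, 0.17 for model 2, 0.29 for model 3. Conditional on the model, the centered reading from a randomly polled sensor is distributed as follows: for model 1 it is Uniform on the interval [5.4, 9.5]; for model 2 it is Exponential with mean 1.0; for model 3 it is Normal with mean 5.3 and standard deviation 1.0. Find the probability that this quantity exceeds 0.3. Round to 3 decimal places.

Conditional on each model, P(X > 0.3): 1: 1; 2: 0.740818; 3: 1.
By total probability, P(X > 0.3) = 0.54·1 + 0.17·0.740818 + 0.29·1 = 0.955939.

0.956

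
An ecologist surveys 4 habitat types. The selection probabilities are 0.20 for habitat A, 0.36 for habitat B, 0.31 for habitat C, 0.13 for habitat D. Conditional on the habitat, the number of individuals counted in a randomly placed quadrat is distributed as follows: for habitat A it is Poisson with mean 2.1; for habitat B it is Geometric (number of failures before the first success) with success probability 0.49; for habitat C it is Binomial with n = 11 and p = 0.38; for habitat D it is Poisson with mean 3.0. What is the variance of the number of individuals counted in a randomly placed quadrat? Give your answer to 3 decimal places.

4.084

Per component, A: μ=2.1, E[X²]=6.51; B: μ=1.04082, E[X²]=3.20741; C: μ=4.18, E[X²]=20.064; D: μ=3, E[X²]=12.
E[X] = 0.2·2.1 + 0.36·1.04082 + 0.31·4.18 + 0.13·3 = 2.48049.
E[X²] = 0.2·6.51 + 0.36·3.20741 + 0.31·20.064 + 0.13·12 = 10.2365.
Var(X) = E[X²] − (E[X])² = 10.2365 − 6.15285 = 4.08366.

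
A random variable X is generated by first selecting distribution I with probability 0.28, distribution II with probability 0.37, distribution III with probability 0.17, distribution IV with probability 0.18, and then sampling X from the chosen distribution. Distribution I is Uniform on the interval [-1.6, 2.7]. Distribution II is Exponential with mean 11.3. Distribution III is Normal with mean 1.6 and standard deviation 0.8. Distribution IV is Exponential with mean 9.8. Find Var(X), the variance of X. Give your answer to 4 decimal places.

Per component, I: μ=0.55, E[X²]=1.84333; II: μ=11.3, E[X²]=255.38; III: μ=1.6, E[X²]=3.2; IV: μ=9.8, E[X²]=192.08.
E[X] = 0.28·0.55 + 0.37·11.3 + 0.17·1.6 + 0.18·9.8 = 6.371.
E[X²] = 0.28·1.84333 + 0.37·255.38 + 0.17·3.2 + 0.18·192.08 = 130.125.
Var(X) = E[X²] − (E[X])² = 130.125 − 40.5896 = 89.5355.

89.5355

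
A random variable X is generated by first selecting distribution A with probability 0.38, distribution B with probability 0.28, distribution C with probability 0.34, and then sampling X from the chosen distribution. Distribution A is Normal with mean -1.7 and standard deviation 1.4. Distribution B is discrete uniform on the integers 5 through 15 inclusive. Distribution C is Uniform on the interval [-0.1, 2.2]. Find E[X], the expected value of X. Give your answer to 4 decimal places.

Component means — A: -1.7; B: 10; C: 1.05.
E[X] = 0.38·-1.7 + 0.28·10 + 0.34·1.05 = 2.511.

2.5110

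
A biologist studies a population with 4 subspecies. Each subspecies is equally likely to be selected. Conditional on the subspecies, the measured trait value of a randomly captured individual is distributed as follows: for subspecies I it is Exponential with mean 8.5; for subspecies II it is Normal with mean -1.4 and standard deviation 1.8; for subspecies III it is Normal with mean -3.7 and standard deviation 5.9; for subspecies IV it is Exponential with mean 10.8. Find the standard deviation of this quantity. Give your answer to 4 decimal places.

9.7605

Per component, I: μ=8.5, E[X²]=144.5; II: μ=-1.4, E[X²]=5.2; III: μ=-3.7, E[X²]=48.5; IV: μ=10.8, E[X²]=233.28.
E[X] = 0.25·8.5 + 0.25·-1.4 + 0.25·-3.7 + 0.25·10.8 = 3.55.
E[X²] = 0.25·144.5 + 0.25·5.2 + 0.25·48.5 + 0.25·233.28 = 107.87.
Var(X) = E[X²] − (E[X])² = 107.87 − 12.6025 = 95.2675.
SD(X) = √95.2675 = 9.76051.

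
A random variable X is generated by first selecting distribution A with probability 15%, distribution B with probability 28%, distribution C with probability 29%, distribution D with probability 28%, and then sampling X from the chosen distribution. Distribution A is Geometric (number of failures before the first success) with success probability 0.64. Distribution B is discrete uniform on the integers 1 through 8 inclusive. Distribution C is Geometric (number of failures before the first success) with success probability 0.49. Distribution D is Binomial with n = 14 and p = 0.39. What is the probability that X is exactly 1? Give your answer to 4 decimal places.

0.1445

Conditional on each component, P(X = 1): A: 0.2304; B: 0.125; C: 0.2499; D: 0.00884057.
By total probability, P(X = 1) = 0.15·0.2304 + 0.28·0.125 + 0.29·0.2499 + 0.28·0.00884057 = 0.144506.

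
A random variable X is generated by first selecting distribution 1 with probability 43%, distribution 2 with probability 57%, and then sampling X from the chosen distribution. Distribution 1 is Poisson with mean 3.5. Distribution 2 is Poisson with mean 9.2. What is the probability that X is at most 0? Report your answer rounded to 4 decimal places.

Conditional on each component, P(X ≤ 0): 1: 0.0301974; 2: 0.000101039.
By total probability, P(X ≤ 0) = 0.43·0.0301974 + 0.57·0.000101039 = 0.0130425.

0.0130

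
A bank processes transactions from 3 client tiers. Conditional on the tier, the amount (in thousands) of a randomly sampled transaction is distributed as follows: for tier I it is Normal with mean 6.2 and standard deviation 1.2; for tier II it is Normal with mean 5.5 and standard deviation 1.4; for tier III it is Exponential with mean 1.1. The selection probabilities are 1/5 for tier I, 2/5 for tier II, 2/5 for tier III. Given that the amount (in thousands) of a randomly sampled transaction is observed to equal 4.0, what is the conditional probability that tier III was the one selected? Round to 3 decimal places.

0.111

Likelihoods f(4.0 | ·): I: 0.061926; II: 0.160511; III: 0.0239527.
Posterior ∝ prior × likelihood. Numerator for III: 0.4·0.0239527 = 0.00958108.
Normalizing constant: 0.2·0.061926 + 0.4·0.160511 + 0.4·0.0239527 = 0.0861708.
P(III | observation) = 0.00958108 / 0.0861708 = 0.111187.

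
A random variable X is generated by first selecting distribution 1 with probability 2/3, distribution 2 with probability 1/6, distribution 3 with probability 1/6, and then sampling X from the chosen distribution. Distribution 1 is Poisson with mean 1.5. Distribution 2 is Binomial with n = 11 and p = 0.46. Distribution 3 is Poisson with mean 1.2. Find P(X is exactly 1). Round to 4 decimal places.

0.2851

Conditional on each component, P(X = 1): 1: 0.334695; 2: 0.0106681; 3: 0.361433.
By total probability, P(X = 1) = 0.666667·0.334695 + 0.166667·0.0106681 + 0.166667·0.361433 = 0.285147.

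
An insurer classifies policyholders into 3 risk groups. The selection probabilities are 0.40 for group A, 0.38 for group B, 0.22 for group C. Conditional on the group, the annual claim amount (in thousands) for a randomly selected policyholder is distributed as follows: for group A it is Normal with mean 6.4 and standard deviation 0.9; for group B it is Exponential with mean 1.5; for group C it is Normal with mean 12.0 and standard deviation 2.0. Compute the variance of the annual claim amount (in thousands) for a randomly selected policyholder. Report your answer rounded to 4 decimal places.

17.6851

Per component, A: μ=6.4, E[X²]=41.77; B: μ=1.5, E[X²]=4.5; C: μ=12, E[X²]=148.
E[X] = 0.4·6.4 + 0.38·1.5 + 0.22·12 = 5.77.
E[X²] = 0.4·41.77 + 0.38·4.5 + 0.22·148 = 50.978.
Var(X) = E[X²] − (E[X])² = 50.978 − 33.2929 = 17.6851.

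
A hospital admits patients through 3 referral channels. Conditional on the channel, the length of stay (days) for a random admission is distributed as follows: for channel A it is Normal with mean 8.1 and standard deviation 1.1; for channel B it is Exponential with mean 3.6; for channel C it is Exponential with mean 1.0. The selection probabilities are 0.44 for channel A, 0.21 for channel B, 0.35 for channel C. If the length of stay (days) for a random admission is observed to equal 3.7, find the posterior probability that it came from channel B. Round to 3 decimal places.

0.706

Likelihoods f(3.7 | ·): A: 0.000121664; B: 0.0993892; C: 0.0247235.
Posterior ∝ prior × likelihood. Numerator for B: 0.21·0.0993892 = 0.0208717.
Normalizing constant: 0.44·0.000121664 + 0.21·0.0993892 + 0.35·0.0247235 = 0.0295785.
P(B | observation) = 0.0208717 / 0.0295785 = 0.705639.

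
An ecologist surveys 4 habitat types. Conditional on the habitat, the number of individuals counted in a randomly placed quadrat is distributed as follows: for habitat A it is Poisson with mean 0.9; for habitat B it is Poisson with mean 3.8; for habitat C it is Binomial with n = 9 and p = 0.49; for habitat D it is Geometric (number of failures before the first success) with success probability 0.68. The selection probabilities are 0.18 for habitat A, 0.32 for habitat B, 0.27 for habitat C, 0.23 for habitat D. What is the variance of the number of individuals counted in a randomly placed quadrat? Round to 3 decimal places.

Per component, A: μ=0.9, E[X²]=1.71; B: μ=3.8, E[X²]=18.24; C: μ=4.41, E[X²]=21.6972; D: μ=0.470588, E[X²]=0.913495.
E[X] = 0.18·0.9 + 0.32·3.8 + 0.27·4.41 + 0.23·0.470588 = 2.67694.
E[X²] = 0.18·1.71 + 0.32·18.24 + 0.27·21.6972 + 0.23·0.913495 = 12.2129.
Var(X) = E[X²] − (E[X])² = 12.2129 − 7.16598 = 5.04697.

5.047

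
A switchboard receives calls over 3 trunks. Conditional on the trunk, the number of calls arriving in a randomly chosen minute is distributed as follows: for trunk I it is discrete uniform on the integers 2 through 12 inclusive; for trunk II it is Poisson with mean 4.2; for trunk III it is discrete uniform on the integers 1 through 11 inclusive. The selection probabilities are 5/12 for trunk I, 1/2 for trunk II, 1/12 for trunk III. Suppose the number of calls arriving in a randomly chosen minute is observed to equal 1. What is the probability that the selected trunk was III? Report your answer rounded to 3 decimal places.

0.194

Likelihoods P(X=1 | ·): I: 0; II: 0.0629814; III: 0.0909091.
Posterior ∝ prior × likelihood. Numerator for III: 0.0833333·0.0909091 = 0.00757576.
Normalizing constant: 0.416667·0 + 0.5·0.0629814 + 0.0833333·0.0909091 = 0.0390665.
P(III | observation) = 0.00757576 / 0.0390665 = 0.19392.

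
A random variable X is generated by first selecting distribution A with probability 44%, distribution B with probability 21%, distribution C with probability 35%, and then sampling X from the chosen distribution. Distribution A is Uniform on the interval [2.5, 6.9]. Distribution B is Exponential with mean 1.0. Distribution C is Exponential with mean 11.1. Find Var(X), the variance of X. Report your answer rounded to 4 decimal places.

Per component, A: μ=4.7, E[X²]=23.7033; B: μ=1, E[X²]=2; C: μ=11.1, E[X²]=246.42.
E[X] = 0.44·4.7 + 0.21·1 + 0.35·11.1 = 6.163.
E[X²] = 0.44·23.7033 + 0.21·2 + 0.35·246.42 = 97.0965.
Var(X) = E[X²] − (E[X])² = 97.0965 − 37.9826 = 59.1139.

59.1139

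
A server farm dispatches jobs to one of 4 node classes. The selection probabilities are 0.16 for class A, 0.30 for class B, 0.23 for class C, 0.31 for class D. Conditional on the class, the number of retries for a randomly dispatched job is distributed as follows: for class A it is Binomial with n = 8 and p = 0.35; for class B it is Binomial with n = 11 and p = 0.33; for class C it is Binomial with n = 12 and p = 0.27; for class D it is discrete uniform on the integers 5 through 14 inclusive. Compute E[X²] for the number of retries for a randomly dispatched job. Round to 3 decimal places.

For each component E[X²] = Var + (mean)², giving A: 9.66; B: 15.609; C: 12.8628; D: 98.5.
Overall E[X²] = 0.16·9.66 + 0.3·15.609 + 0.23·12.8628 + 0.31·98.5 = 39.7217.

39.722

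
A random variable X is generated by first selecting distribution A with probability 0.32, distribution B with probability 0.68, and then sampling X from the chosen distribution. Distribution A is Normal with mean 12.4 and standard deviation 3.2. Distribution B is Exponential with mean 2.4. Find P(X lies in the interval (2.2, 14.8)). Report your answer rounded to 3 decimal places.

Conditional on each component, P(2.2 < X < 14.8): A: 0.772655; B: 0.397751.
By total probability, P(2.2 < X < 14.8) = 0.32·0.772655 + 0.68·0.397751 = 0.517721.

0.518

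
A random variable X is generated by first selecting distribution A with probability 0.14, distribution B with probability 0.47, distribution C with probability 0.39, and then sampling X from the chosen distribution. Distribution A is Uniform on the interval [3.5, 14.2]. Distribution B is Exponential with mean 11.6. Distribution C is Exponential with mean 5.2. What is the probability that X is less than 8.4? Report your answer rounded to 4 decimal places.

0.6187

Conditional on each component, P(X < 8.4): A: 0.457944; B: 0.515258; C: 0.801186.
By total probability, P(X < 8.4) = 0.14·0.457944 + 0.47·0.515258 + 0.39·0.801186 = 0.618746.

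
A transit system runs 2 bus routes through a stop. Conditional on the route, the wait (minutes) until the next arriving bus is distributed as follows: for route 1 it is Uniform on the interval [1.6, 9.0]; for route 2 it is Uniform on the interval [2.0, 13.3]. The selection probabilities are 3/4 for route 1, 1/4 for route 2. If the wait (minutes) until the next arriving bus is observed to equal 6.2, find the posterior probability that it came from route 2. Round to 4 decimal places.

0.1792

Likelihoods f(6.2 | ·): 1: 0.135135; 2: 0.0884956.
Posterior ∝ prior × likelihood. Numerator for 2: 0.25·0.0884956 = 0.0221239.
Normalizing constant: 0.75·0.135135 + 0.25·0.0884956 = 0.123475.
P(2 | observation) = 0.0221239 / 0.123475 = 0.179177.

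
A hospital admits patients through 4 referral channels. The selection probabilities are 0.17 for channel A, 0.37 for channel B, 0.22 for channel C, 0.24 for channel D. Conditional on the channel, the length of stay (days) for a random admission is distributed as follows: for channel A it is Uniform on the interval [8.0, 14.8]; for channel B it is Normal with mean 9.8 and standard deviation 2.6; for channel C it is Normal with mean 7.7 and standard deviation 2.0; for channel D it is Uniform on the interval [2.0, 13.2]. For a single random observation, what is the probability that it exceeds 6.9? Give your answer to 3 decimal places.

Conditional on each channel, P(X > 6.9): A: 1; B: 0.867657; C: 0.655422; D: 0.5625.
By total probability, P(X > 6.9) = 0.17·1 + 0.37·0.867657 + 0.22·0.655422 + 0.24·0.5625 = 0.770226.

0.770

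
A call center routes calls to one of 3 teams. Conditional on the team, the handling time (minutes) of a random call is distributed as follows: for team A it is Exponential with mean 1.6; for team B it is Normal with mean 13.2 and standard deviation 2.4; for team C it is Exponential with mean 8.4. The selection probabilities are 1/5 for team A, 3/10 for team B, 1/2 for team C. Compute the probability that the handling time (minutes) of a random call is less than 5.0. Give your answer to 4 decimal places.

Conditional on each team, P(X < 5.0): A: 0.956063; B: 0.000316964; C: 0.448569.
By total probability, P(X < 5.0) = 0.2·0.956063 + 0.3·0.000316964 + 0.5·0.448569 = 0.415592.

0.4156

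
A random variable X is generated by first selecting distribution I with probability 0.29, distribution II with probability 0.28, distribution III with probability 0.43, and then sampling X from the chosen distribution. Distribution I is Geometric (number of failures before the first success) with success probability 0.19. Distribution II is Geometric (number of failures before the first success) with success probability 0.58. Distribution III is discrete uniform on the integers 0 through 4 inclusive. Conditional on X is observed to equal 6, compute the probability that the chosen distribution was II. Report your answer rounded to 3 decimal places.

Likelihoods P(X=6 | ·): I: 0.0536616; II: 0.00318364; III: 0.
Posterior ∝ prior × likelihood. Numerator for II: 0.28·0.00318364 = 0.000891419.
Normalizing constant: 0.29·0.0536616 + 0.28·0.00318364 + 0.43·0 = 0.0164533.
P(II | observation) = 0.000891419 / 0.0164533 = 0.0541788.

0.054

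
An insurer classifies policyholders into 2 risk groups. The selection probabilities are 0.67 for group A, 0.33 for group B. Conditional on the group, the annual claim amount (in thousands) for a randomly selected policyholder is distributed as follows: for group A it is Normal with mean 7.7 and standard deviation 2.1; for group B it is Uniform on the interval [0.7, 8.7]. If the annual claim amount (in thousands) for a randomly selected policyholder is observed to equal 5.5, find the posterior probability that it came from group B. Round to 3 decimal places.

Likelihoods f(5.5 | ·): A: 0.109741; B: 0.125.
Posterior ∝ prior × likelihood. Numerator for B: 0.33·0.125 = 0.04125.
Normalizing constant: 0.67·0.109741 + 0.33·0.125 = 0.114777.
P(B | observation) = 0.04125 / 0.114777 = 0.359393.

0.359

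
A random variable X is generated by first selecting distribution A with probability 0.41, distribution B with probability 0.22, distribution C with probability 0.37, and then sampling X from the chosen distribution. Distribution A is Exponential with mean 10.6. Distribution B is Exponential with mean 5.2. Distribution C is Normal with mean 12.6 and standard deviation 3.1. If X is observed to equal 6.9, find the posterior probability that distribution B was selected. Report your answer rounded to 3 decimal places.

Likelihoods f(6.9 | ·): A: 0.0492032; B: 0.0510177; C: 0.0237359.
Posterior ∝ prior × likelihood. Numerator for B: 0.22·0.0510177 = 0.0112239.
Normalizing constant: 0.41·0.0492032 + 0.22·0.0510177 + 0.37·0.0237359 = 0.0401795.
P(B | observation) = 0.0112239 / 0.0401795 = 0.279344.

0.279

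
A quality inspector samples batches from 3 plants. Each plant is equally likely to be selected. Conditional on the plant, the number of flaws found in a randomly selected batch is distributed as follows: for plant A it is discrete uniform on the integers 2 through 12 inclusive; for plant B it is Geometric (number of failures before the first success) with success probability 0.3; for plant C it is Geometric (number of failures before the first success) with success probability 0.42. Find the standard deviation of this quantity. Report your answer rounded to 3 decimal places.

3.613

Per component, A: μ=7, E[X²]=59; B: μ=2.33333, E[X²]=13.2222; C: μ=1.38095, E[X²]=5.19501.
E[X] = 0.333333·7 + 0.333333·2.33333 + 0.333333·1.38095 = 3.57143.
E[X²] = 0.333333·59 + 0.333333·13.2222 + 0.333333·5.19501 = 25.8057.
Var(X) = E[X²] − (E[X])² = 25.8057 − 12.7551 = 13.0506.
SD(X) = √13.0506 = 3.61257.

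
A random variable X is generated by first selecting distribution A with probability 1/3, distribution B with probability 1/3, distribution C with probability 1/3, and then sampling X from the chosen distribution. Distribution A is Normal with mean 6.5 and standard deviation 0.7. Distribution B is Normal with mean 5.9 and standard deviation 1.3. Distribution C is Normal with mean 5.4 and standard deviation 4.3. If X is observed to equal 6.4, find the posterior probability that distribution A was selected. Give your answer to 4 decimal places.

0.6005

Likelihoods f(6.4 | ·): A: 0.564132; B: 0.285; C: 0.090302.
Posterior ∝ prior × likelihood. Numerator for A: 0.333333·0.564132 = 0.188044.
Normalizing constant: 0.333333·0.564132 + 0.333333·0.285 + 0.333333·0.090302 = 0.313144.
P(A | observation) = 0.188044 / 0.313144 = 0.600502.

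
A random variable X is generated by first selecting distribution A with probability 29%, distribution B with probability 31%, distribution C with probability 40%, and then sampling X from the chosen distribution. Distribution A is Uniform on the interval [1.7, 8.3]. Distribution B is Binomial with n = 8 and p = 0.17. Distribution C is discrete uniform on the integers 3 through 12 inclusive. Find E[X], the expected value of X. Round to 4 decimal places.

4.8716

Component means — A: 5; B: 1.36; C: 7.5.
E[X] = 0.29·5 + 0.31·1.36 + 0.4·7.5 = 4.8716.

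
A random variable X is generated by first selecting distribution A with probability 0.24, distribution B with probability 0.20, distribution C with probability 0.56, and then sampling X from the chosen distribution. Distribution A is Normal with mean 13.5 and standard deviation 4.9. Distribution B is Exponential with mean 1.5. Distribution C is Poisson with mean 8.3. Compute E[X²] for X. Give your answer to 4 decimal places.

93.6288

For each component E[X²] = Var + (mean)², giving A: 206.26; B: 4.5; C: 77.19.
Overall E[X²] = 0.24·206.26 + 0.2·4.5 + 0.56·77.19 = 93.6288.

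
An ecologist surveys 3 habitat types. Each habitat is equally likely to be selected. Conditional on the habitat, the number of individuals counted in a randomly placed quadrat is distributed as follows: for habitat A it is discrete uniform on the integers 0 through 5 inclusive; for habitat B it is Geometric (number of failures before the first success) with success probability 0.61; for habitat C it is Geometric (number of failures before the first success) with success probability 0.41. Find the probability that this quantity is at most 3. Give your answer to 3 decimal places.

0.841

Conditional on each habitat, P(X ≤ 3): A: 0.666667; B: 0.976866; C: 0.878826.
By total probability, P(X ≤ 3) = 0.333333·0.666667 + 0.333333·0.976866 + 0.333333·0.878826 = 0.840786.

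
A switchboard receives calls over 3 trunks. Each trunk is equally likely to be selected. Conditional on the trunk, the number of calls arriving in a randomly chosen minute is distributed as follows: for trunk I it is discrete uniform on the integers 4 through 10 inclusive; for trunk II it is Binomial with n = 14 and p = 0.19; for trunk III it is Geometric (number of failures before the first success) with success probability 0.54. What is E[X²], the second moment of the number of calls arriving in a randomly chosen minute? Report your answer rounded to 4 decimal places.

For each component E[X²] = Var + (mean)², giving I: 53; II: 9.2302; III: 2.30316.
Overall E[X²] = 0.333333·53 + 0.333333·9.2302 + 0.333333·2.30316 = 21.5111.

21.5111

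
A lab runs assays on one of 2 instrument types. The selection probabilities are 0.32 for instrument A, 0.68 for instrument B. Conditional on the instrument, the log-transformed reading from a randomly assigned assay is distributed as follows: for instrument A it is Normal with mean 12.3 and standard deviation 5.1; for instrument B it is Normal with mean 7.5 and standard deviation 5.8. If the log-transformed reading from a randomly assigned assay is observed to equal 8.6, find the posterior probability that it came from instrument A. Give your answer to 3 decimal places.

Likelihoods f(8.6 | ·): A: 0.0601239; B: 0.0675572.
Posterior ∝ prior × likelihood. Numerator for A: 0.32·0.0601239 = 0.0192397.
Normalizing constant: 0.32·0.0601239 + 0.68·0.0675572 = 0.0651785.
P(A | observation) = 0.0192397 / 0.0651785 = 0.295184.

0.295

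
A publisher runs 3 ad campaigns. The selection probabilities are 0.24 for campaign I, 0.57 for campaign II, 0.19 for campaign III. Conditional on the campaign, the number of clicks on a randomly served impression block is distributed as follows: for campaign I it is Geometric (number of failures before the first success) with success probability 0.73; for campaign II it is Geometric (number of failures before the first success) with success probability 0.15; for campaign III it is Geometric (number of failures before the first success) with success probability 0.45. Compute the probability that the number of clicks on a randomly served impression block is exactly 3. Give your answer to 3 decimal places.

Conditional on each campaign, P(X = 3): I: 0.0143686; II: 0.0921187; III: 0.0748688.
By total probability, P(X = 3) = 0.24·0.0143686 + 0.57·0.0921187 + 0.19·0.0748688 = 0.0701812.

0.070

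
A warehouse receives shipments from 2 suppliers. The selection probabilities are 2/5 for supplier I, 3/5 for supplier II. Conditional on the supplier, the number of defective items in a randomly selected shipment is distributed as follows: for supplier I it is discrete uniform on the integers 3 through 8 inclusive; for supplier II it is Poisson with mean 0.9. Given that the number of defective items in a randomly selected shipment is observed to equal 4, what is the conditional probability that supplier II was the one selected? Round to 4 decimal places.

0.0909

Likelihoods P(X=4 | ·): I: 0.166667; II: 0.0111146.
Posterior ∝ prior × likelihood. Numerator for II: 0.6·0.0111146 = 0.00666876.
Normalizing constant: 0.4·0.166667 + 0.6·0.0111146 = 0.0733354.
P(II | observation) = 0.00666876 / 0.0733354 = 0.090935.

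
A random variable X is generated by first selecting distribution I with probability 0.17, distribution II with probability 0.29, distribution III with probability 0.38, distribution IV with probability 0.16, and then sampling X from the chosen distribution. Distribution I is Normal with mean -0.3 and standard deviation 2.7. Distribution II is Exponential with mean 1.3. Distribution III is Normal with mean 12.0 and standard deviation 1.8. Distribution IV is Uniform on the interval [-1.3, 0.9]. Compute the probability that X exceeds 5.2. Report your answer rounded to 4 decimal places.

0.3888

Conditional on each component, P(X > 5.2): I: 0.0208232; II: 0.0183156; III: 0.999921; IV: 0.
By total probability, P(X > 5.2) = 0.17·0.0208232 + 0.29·0.0183156 + 0.38·0.999921 + 0.16·0 = 0.388821.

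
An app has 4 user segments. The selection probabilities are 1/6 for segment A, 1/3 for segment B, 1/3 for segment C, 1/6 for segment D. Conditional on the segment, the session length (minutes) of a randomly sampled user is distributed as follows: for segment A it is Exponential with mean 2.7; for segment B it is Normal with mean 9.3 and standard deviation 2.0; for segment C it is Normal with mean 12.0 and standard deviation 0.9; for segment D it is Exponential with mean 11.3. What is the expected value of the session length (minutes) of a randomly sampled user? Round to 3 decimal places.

Component means — A: 2.7; B: 9.3; C: 12; D: 11.3.
E[X] = 0.166667·2.7 + 0.333333·9.3 + 0.333333·12 + 0.166667·11.3 = 9.43333.

9.433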